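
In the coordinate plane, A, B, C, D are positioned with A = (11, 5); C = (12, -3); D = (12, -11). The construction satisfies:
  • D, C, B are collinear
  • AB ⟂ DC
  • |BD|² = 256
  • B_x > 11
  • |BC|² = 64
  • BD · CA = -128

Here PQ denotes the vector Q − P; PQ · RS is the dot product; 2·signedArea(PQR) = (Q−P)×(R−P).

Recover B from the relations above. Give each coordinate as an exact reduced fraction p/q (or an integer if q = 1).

1. B_x = 12  [D, C, B are collinear ∩ AB ⟂ DC]
2. B_y = 5  [D, C, B are collinear ∩ AB ⟂ DC]
   → B = (12, 5)

B = (12, 5)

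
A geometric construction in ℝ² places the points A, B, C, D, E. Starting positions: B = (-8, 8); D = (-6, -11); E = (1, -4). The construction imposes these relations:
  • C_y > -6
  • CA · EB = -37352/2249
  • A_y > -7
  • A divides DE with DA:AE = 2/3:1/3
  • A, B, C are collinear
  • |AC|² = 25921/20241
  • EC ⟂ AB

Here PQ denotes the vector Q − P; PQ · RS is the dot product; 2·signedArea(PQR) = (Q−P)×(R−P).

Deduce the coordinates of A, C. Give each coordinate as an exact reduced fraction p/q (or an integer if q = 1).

A = (-4/3, -19/3)
C = (-4072/2249, -11936/2249)

1. A_x = -4/3  [A divides DE with DA:AE = 2/3:1/3]
2. A_y = -19/3  [A divides DE with DA:AE = 2/3:1/3]
   → A = (-4/3, -19/3)
3. C_x = -4072/2249  [A, B, C are collinear ∩ EC ⟂ AB]
4. C_y = -11936/2249  [A, B, C are collinear ∩ EC ⟂ AB]
   → C = (-4072/2249, -11936/2249)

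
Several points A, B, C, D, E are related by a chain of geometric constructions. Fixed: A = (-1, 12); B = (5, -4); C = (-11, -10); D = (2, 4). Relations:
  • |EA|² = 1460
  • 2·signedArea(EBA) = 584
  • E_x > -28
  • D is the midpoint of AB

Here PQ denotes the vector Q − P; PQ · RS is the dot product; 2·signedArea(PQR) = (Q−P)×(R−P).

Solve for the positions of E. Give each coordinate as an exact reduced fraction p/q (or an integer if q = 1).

E = (-27, -16)

1. E_x = -27  [line -16·x + -6·y + -528 = 0 ∩ |EA|² = 1460]
2. E_y = -16  [line -16·x + -6·y + -528 = 0 ∩ |EA|² = 1460]
   → E = (-27, -16)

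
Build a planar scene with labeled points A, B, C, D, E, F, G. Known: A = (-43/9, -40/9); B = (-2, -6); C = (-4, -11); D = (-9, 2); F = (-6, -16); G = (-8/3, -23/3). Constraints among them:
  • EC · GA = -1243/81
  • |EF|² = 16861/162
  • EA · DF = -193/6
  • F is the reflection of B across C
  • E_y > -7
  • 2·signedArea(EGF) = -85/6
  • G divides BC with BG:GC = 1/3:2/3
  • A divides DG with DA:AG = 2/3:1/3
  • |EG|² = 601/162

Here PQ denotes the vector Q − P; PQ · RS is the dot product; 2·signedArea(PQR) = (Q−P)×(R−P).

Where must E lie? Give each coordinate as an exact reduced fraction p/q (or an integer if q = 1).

E = (-67/18, -109/18)

1. E_x = -67/18  [2·signedArea(EGF) = -85/6 ∩ EC · GA = -1243/81]
2. E_y = -109/18  [2·signedArea(EGF) = -85/6 ∩ EC · GA = -1243/81]
   → E = (-67/18, -109/18)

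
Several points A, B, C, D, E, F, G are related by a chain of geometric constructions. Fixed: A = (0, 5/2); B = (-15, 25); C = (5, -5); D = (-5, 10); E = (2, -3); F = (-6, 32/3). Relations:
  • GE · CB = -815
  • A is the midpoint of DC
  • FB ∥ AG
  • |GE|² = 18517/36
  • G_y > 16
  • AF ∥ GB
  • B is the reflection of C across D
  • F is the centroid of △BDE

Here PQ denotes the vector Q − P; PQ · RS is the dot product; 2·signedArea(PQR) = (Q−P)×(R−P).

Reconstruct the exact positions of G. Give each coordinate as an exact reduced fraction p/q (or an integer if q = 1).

1. G_x = -9  [AF ∥ GB ∩ FB ∥ AG]
2. G_y = 101/6  [AF ∥ GB ∩ FB ∥ AG]
   → G = (-9, 101/6)

G = (-9, 101/6)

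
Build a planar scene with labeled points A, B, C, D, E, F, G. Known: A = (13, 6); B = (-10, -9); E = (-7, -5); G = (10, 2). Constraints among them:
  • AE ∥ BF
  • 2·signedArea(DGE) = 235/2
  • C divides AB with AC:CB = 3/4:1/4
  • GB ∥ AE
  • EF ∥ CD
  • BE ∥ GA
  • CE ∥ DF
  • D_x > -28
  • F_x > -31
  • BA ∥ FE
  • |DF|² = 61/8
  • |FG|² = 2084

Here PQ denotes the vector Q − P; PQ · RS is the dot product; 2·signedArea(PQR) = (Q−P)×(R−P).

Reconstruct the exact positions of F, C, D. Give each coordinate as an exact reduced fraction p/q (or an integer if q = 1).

C = (-17/4, -21/4)
D = (-109/4, -81/4)
F = (-30, -20)

1. F_x = -30  [BA ∥ FE ∩ AE ∥ BF]
2. F_y = -20  [BA ∥ FE ∩ AE ∥ BF]
   → F = (-30, -20)
3. C_x = -17/4  [C divides AB with AC:CB = 3/4:1/4]
4. C_y = -21/4  [C divides AB with AC:CB = 3/4:1/4]
   → C = (-17/4, -21/4)
5. D_x = -109/4  [CE ∥ DF ∩ EF ∥ CD]
6. D_y = -81/4  [CE ∥ DF ∩ EF ∥ CD]
   → D = (-109/4, -81/4)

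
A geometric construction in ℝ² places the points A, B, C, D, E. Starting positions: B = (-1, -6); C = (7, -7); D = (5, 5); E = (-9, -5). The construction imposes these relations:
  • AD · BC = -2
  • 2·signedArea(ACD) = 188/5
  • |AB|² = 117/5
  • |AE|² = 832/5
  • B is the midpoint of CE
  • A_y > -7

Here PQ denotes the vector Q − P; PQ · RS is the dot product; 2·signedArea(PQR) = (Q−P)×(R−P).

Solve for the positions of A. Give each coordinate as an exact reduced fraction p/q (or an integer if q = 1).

1. A_x = 19/5  [2·signedArea(ACD) = 188/5 ∩ AD · BC = -2]
2. A_y = -33/5  [2·signedArea(ACD) = 188/5 ∩ AD · BC = -2]
   → A = (19/5, -33/5)

A = (19/5, -33/5)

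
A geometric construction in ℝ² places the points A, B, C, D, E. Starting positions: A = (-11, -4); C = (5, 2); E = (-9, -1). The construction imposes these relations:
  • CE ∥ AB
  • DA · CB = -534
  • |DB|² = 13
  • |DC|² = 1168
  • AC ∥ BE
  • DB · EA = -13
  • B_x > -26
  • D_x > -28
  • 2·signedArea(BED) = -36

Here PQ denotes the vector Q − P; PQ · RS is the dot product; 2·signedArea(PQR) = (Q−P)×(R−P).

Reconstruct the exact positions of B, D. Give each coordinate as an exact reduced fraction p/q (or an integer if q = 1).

B = (-25, -7)
D = (-27, -10)

1. B_x = -25  [AC ∥ BE ∩ CE ∥ AB]
2. B_y = -7  [AC ∥ BE ∩ CE ∥ AB]
   → B = (-25, -7)
3. D_x = -27  [DA · CB = -534 ∩ DB · EA = -13]
4. D_y = -10  [DA · CB = -534 ∩ DB · EA = -13]
   → D = (-27, -10)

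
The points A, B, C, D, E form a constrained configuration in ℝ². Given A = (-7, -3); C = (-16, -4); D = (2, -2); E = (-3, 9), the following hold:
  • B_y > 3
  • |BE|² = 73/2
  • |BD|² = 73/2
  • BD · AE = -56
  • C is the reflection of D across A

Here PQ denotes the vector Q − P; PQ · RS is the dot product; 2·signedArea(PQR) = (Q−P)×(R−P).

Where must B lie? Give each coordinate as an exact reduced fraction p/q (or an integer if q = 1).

1. B_x = -1/2  [line -4·x + -12·y + 40 = 0 ∩ |BD|² = 73/2]
2. B_y = 7/2  [line -4·x + -12·y + 40 = 0 ∩ |BD|² = 73/2]
   → B = (-1/2, 7/2)

B = (-1/2, 7/2)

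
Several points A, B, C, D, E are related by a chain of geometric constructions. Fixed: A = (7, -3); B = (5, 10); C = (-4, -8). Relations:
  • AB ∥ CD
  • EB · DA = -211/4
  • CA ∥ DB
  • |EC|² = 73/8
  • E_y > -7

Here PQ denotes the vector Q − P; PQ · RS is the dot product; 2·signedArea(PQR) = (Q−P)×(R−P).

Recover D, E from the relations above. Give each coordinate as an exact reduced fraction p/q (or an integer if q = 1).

1. D_x = -6  [CA ∥ DB ∩ AB ∥ CD]
2. D_y = 5  [CA ∥ DB ∩ AB ∥ CD]
   → D = (-6, 5)
3. E_x = -5/4  [line -13·x + 8·y + 151/4 = 0 ∩ |EC|² = 73/8]
4. E_y = -27/4  [line -13·x + 8·y + 151/4 = 0 ∩ |EC|² = 73/8]
   → E = (-5/4, -27/4)

D = (-6, 5)
E = (-5/4, -27/4)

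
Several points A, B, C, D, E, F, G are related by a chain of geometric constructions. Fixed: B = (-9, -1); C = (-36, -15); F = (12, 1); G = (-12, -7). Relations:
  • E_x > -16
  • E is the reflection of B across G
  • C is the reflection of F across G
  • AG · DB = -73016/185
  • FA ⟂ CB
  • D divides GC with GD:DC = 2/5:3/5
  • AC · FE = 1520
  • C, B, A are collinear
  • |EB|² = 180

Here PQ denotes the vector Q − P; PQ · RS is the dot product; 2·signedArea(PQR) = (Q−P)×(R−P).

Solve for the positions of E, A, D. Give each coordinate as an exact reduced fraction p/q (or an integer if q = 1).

1. E_x = -15  [E is the reflection of B across G]
2. E_y = -13  [E is the reflection of B across G]
   → E = (-15, -13)
3. A_x = 1548/185  [C, B, A are collinear ∩ FA ⟂ CB]
4. A_y = 1481/185  [C, B, A are collinear ∩ FA ⟂ CB]
   → A = (1548/185, 1481/185)
5. D_x = -108/5  [D divides GC with GD:DC = 2/5:3/5]
6. D_y = -51/5  [D divides GC with GD:DC = 2/5:3/5]
   → D = (-108/5, -51/5)

A = (1548/185, 1481/185)
D = (-108/5, -51/5)
E = (-15, -13)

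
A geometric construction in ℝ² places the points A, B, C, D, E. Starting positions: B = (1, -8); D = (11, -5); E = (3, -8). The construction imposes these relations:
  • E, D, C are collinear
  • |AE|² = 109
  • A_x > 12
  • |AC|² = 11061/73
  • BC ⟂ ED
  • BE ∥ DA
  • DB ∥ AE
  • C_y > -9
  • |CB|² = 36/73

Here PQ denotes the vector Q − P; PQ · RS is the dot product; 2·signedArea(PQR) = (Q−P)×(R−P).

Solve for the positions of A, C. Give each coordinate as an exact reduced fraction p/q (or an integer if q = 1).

A = (13, -5)
C = (91/73, -632/73)

1. A_x = 13  [DB ∥ AE ∩ BE ∥ DA]
2. A_y = -5  [DB ∥ AE ∩ BE ∥ DA]
   → A = (13, -5)
3. C_x = 91/73  [E, D, C are collinear ∩ BC ⟂ ED]
4. C_y = -632/73  [E, D, C are collinear ∩ BC ⟂ ED]
   → C = (91/73, -632/73)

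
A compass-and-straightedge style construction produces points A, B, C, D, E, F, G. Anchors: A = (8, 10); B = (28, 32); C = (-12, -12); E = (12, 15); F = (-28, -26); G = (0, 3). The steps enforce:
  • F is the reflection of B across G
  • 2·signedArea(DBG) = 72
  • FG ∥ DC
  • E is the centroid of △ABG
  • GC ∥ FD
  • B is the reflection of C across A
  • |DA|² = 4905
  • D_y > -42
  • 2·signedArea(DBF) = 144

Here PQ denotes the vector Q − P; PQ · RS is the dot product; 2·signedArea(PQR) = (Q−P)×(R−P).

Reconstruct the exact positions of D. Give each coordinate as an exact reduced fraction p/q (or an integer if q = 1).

D = (-40, -41)

1. D_x = -40  [FG ∥ DC ∩ GC ∥ FD]
2. D_y = -41  [FG ∥ DC ∩ GC ∥ FD]
   → D = (-40, -41)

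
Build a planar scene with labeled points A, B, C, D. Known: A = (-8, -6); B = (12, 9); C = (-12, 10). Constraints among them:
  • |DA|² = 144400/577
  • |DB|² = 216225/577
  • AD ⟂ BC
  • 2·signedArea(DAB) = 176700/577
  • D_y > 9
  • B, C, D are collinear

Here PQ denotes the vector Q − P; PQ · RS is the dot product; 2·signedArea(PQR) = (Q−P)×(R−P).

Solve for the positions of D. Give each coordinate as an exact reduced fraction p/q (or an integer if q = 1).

D = (-4236/577, 5658/577)

1. D_x = -4236/577  [B, C, D are collinear ∩ AD ⟂ BC]
2. D_y = 5658/577  [B, C, D are collinear ∩ AD ⟂ BC]
   → D = (-4236/577, 5658/577)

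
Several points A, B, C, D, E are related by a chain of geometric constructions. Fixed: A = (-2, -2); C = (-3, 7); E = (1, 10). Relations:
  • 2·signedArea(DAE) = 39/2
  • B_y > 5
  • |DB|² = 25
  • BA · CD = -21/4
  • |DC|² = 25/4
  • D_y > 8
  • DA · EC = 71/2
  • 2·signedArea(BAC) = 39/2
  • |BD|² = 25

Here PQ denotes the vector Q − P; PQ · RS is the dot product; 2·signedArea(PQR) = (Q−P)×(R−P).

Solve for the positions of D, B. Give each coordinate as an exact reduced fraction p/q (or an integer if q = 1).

B = (-5, 11/2)
D = (-1, 17/2)

1. D_x = -1  [DA · EC = 71/2 ∩ 2·signedArea(DAE) = 39/2]
2. D_y = 17/2  [DA · EC = 71/2 ∩ 2·signedArea(DAE) = 39/2]
   → D = (-1, 17/2)
3. B_x = -5  [2·signedArea(BAC) = 39/2 ∩ BA · CD = -21/4]
4. B_y = 11/2  [2·signedArea(BAC) = 39/2 ∩ BA · CD = -21/4]
   → B = (-5, 11/2)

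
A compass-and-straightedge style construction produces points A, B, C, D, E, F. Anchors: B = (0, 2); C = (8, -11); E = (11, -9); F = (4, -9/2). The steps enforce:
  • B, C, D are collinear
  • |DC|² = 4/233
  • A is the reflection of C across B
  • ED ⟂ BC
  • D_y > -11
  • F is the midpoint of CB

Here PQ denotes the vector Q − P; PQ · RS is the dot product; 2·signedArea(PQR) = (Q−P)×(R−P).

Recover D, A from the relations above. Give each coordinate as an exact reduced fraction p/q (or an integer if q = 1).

A = (-8, 15)
D = (1848/233, -2537/233)

1. D_x = 1848/233  [B, C, D are collinear ∩ ED ⟂ BC]
2. D_y = -2537/233  [B, C, D are collinear ∩ ED ⟂ BC]
   → D = (1848/233, -2537/233)
3. A_x = -8  [A is the reflection of C across B]
4. A_y = 15  [A is the reflection of C across B]
   → A = (-8, 15)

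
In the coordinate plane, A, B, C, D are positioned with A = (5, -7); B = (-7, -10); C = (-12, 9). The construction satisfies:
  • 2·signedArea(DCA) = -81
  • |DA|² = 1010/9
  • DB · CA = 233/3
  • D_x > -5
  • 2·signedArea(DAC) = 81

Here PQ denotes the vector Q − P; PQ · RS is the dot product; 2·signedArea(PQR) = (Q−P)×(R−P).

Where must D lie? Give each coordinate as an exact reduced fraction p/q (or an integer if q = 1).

1. D_x = -14/3  [2·signedArea(DCA) = -81 ∩ DB · CA = 233/3]
2. D_y = -8/3  [2·signedArea(DCA) = -81 ∩ DB · CA = 233/3]
   → D = (-14/3, -8/3)

D = (-14/3, -8/3)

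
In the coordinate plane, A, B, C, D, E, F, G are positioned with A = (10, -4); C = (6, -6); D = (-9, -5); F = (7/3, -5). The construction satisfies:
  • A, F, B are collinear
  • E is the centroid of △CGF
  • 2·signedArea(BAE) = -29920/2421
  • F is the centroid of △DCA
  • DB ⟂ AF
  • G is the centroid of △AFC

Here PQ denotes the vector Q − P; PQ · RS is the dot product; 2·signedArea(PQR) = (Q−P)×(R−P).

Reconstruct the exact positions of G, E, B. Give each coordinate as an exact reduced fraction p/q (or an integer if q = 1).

1. G_x = 55/9  [G is the centroid of △AFC]
2. G_y = -5  [G is the centroid of △AFC]
   → G = (55/9, -5)
3. E_x = 130/27  [E is the centroid of △CGF]
4. E_y = -16/3  [E is the centroid of △CGF]
   → E = (130/27, -16/3)
5. B_x = -2370/269  [A, F, B are collinear ∩ DB ⟂ AF]
6. B_y = -1736/269  [A, F, B are collinear ∩ DB ⟂ AF]
   → B = (-2370/269, -1736/269)

B = (-2370/269, -1736/269)
E = (130/27, -16/3)
G = (55/9, -5)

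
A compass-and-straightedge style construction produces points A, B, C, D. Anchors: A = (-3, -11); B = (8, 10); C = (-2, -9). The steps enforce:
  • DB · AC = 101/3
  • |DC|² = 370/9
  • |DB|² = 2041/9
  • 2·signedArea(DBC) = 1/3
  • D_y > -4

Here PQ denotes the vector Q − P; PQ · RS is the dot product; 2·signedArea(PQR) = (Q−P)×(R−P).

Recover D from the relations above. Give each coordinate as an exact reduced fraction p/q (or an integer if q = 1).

1. D_x = 1  [2·signedArea(DBC) = 1/3 ∩ DB · AC = 101/3]
2. D_y = -10/3  [2·signedArea(DBC) = 1/3 ∩ DB · AC = 101/3]
   → D = (1, -10/3)

D = (1, -10/3)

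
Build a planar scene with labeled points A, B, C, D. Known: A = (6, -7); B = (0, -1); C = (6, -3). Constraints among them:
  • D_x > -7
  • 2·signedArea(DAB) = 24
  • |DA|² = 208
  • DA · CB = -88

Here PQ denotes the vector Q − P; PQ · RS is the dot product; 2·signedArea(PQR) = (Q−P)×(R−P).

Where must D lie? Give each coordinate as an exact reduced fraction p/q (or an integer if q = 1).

1. D_x = -6  [2·signedArea(DAB) = 24 ∩ DA · CB = -88]
2. D_y = 1  [2·signedArea(DAB) = 24 ∩ DA · CB = -88]
   → D = (-6, 1)

D = (-6, 1)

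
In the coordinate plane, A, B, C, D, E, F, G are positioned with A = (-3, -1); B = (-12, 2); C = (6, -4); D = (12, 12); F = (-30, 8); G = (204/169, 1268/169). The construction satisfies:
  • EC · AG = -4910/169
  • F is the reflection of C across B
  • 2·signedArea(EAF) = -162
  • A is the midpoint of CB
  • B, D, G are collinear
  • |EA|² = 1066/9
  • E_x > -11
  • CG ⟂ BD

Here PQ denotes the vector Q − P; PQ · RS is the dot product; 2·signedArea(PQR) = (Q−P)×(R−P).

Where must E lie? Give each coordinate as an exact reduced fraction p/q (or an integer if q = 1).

1. E_x = -10  [EC · AG = -4910/169 ∩ 2·signedArea(EAF) = -162]
2. E_y = 22/3  [EC · AG = -4910/169 ∩ 2·signedArea(EAF) = -162]
   → E = (-10, 22/3)

E = (-10, 22/3)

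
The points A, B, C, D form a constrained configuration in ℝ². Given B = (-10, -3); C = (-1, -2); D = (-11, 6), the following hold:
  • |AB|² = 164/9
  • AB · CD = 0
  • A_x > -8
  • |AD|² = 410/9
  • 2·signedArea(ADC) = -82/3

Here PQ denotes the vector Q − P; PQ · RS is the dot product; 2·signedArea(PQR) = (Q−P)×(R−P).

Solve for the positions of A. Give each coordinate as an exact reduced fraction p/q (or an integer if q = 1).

A = (-22/3, 1/3)

1. A_x = -22/3  [AB · CD = 0 ∩ 2·signedArea(ADC) = -82/3]
2. A_y = 1/3  [AB · CD = 0 ∩ 2·signedArea(ADC) = -82/3]
   → A = (-22/3, 1/3)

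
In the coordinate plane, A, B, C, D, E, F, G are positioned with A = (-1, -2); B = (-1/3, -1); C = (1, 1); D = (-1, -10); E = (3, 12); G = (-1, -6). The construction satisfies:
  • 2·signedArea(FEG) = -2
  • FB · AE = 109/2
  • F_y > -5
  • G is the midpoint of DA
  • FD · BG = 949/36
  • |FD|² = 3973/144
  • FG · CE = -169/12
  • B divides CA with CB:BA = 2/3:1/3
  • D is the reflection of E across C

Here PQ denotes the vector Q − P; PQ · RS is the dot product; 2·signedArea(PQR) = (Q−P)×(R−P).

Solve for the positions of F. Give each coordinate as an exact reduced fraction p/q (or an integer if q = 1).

1. F_x = -5/6  [2·signedArea(FEG) = -2 ∩ FG · CE = -169/12]
2. F_y = -19/4  [2·signedArea(FEG) = -2 ∩ FG · CE = -169/12]
   → F = (-5/6, -19/4)

F = (-5/6, -19/4)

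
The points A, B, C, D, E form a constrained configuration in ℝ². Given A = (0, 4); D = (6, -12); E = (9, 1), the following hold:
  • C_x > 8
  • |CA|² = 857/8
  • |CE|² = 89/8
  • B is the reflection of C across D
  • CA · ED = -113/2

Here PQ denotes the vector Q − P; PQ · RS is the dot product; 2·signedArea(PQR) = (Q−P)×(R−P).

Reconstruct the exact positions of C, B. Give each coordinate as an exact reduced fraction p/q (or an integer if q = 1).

B = (15/4, -87/4)
C = (33/4, -9/4)

1. C_x = 33/4  [line 3·x + 13·y + 9/2 = 0 ∩ |CA|² = 857/8]
2. C_y = -9/4  [line 3·x + 13·y + 9/2 = 0 ∩ |CA|² = 857/8]
   → C = (33/4, -9/4)
3. B_x = 15/4  [B is the reflection of C across D]
4. B_y = -87/4  [B is the reflection of C across D]
   → B = (15/4, -87/4)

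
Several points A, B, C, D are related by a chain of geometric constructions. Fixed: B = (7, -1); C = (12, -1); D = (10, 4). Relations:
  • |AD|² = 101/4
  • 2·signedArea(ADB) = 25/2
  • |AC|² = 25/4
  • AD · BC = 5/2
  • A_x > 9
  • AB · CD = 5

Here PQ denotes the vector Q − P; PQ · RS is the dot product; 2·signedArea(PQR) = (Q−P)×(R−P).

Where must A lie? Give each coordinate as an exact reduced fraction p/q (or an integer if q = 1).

1. A_x = 19/2  [AD · BC = 5/2 ∩ 2·signedArea(ADB) = 25/2]
2. A_y = -1  [AD · BC = 5/2 ∩ 2·signedArea(ADB) = 25/2]
   → A = (19/2, -1)

A = (19/2, -1)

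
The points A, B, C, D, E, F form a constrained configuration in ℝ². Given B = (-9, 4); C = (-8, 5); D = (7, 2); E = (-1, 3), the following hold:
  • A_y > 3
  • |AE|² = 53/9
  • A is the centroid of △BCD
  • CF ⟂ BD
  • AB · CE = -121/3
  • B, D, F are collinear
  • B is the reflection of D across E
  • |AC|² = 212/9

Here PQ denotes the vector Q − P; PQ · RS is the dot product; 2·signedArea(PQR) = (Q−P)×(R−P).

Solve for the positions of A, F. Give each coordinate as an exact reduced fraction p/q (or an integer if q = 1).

A = (-10/3, 11/3)
F = (-529/65, 253/65)

1. A_x = -10/3  [A is the centroid of △BCD]
2. A_y = 11/3  [A is the centroid of △BCD]
   → A = (-10/3, 11/3)
3. F_x = -529/65  [B, D, F are collinear ∩ CF ⟂ BD]
4. F_y = 253/65  [B, D, F are collinear ∩ CF ⟂ BD]
   → F = (-529/65, 253/65)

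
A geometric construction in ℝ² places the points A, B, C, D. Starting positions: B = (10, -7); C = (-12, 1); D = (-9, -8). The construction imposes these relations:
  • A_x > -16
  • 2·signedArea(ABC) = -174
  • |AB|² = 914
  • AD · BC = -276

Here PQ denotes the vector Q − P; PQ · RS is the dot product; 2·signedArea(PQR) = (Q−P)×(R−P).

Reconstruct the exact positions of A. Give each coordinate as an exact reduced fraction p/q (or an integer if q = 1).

A = (-15, 10)

1. A_x = -15  [AD · BC = -276 ∩ 2·signedArea(ABC) = -174]
2. A_y = 10  [AD · BC = -276 ∩ 2·signedArea(ABC) = -174]
   → A = (-15, 10)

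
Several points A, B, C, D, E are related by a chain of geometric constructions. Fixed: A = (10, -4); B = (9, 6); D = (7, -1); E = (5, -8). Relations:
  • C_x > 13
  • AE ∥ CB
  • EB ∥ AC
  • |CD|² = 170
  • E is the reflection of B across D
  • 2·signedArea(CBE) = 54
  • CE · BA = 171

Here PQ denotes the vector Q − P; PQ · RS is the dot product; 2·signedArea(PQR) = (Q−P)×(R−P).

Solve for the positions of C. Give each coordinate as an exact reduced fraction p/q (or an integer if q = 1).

C = (14, 10)

1. C_x = 14  [AE ∥ CB ∩ EB ∥ AC]
2. C_y = 10  [AE ∥ CB ∩ EB ∥ AC]
   → C = (14, 10)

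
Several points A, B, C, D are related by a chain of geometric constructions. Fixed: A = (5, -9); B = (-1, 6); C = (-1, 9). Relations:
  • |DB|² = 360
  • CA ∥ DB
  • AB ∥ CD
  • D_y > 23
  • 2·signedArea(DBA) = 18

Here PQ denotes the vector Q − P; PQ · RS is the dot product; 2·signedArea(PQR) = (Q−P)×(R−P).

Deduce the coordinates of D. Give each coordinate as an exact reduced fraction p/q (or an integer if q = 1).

1. D_x = -7  [CA ∥ DB ∩ AB ∥ CD]
2. D_y = 24  [CA ∥ DB ∩ AB ∥ CD]
   → D = (-7, 24)

D = (-7, 24)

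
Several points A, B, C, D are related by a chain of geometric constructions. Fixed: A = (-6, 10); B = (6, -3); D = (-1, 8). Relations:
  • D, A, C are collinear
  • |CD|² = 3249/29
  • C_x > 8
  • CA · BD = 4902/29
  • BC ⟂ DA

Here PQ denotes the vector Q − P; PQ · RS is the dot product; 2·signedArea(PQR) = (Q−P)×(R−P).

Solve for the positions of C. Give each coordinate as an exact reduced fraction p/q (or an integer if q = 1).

C = (256/29, 118/29)

1. C_x = 256/29  [D, A, C are collinear ∩ BC ⟂ DA]
2. C_y = 118/29  [D, A, C are collinear ∩ BC ⟂ DA]
   → C = (256/29, 118/29)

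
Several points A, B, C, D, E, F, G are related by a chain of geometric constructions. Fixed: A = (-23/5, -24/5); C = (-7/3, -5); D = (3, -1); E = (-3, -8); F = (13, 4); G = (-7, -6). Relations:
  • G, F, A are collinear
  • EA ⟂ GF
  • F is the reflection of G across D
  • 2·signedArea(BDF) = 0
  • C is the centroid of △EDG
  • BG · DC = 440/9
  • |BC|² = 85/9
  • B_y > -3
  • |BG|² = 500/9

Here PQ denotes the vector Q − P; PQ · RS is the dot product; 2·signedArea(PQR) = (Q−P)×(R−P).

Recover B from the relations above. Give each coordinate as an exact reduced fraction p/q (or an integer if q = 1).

B = (-1/3, -8/3)

1. B_x = -1/3  [2·signedArea(BDF) = 0 ∩ BG · DC = 440/9]
2. B_y = -8/3  [2·signedArea(BDF) = 0 ∩ BG · DC = 440/9]
   → B = (-1/3, -8/3)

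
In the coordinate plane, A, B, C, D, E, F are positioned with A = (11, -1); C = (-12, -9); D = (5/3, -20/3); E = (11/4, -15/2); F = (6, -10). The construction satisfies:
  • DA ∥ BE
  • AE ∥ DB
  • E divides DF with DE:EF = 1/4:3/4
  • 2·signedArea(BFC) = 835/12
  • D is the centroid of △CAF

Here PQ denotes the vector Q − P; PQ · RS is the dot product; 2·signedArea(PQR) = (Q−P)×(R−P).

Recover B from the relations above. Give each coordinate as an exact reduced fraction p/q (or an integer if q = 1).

1. B_x = -79/12  [DA ∥ BE ∩ AE ∥ DB]
2. B_y = -79/6  [DA ∥ BE ∩ AE ∥ DB]
   → B = (-79/12, -79/6)

B = (-79/12, -79/6)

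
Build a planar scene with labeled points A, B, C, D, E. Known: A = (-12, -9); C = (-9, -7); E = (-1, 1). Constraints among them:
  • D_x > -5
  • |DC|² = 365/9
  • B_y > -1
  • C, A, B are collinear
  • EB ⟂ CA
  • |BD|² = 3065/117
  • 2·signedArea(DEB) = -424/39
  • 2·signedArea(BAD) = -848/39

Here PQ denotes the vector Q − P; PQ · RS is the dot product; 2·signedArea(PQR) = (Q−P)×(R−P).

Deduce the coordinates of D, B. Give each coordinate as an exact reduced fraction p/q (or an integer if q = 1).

1. B_x = 3/13  [C, A, B are collinear ∩ EB ⟂ CA]
2. B_y = -11/13  [C, A, B are collinear ∩ EB ⟂ CA]
   → B = (3/13, -11/13)
3. D_x = -14/3  [2·signedArea(DEB) = -424/39 ∩ 2·signedArea(BAD) = -848/39]
4. D_y = -7/3  [2·signedArea(DEB) = -424/39 ∩ 2·signedArea(BAD) = -848/39]
   → D = (-14/3, -7/3)

B = (3/13, -11/13)
D = (-14/3, -7/3)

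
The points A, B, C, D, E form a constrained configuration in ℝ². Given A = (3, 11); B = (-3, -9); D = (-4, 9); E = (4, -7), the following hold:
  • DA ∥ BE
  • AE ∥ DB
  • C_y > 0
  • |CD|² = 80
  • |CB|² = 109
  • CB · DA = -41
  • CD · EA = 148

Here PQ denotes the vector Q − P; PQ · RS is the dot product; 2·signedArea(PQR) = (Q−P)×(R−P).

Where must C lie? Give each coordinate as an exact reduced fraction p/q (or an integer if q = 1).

1. C_x = 0  [CD · EA = 148 ∩ CB · DA = -41]
2. C_y = 1  [CD · EA = 148 ∩ CB · DA = -41]
   → C = (0, 1)

C = (0, 1)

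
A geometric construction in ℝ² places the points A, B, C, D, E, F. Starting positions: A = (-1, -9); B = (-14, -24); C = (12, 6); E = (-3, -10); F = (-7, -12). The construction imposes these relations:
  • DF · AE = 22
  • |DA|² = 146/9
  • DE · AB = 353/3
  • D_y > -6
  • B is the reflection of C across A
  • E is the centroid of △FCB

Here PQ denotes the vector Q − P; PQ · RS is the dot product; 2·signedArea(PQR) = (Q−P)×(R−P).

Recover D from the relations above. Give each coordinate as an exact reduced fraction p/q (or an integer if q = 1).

D = (2/3, -16/3)

1. D_x = 2/3  [DE · AB = 353/3 ∩ DF · AE = 22]
2. D_y = -16/3  [DE · AB = 353/3 ∩ DF · AE = 22]
   → D = (2/3, -16/3)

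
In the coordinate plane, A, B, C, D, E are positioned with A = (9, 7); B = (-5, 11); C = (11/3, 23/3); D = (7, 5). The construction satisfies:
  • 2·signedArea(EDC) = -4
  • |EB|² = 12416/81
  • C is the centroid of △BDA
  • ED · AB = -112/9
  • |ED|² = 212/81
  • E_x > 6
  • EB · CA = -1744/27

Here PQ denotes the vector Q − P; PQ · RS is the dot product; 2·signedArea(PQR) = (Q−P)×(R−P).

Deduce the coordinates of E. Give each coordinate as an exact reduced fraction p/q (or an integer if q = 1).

E = (59/9, 59/9)

1. E_x = 59/9  [2·signedArea(EDC) = -4 ∩ ED · AB = -112/9]
2. E_y = 59/9  [2·signedArea(EDC) = -4 ∩ ED · AB = -112/9]
   → E = (59/9, 59/9)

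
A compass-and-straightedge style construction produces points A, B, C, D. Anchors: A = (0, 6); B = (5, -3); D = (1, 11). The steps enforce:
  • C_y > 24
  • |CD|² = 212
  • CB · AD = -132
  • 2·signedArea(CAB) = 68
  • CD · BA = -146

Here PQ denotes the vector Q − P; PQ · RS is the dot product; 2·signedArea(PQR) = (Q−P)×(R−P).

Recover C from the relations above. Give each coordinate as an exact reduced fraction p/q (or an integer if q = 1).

1. C_x = -3  [2·signedArea(CAB) = 68 ∩ CD · BA = -146]
2. C_y = 25  [2·signedArea(CAB) = 68 ∩ CD · BA = -146]
   → C = (-3, 25)

C = (-3, 25)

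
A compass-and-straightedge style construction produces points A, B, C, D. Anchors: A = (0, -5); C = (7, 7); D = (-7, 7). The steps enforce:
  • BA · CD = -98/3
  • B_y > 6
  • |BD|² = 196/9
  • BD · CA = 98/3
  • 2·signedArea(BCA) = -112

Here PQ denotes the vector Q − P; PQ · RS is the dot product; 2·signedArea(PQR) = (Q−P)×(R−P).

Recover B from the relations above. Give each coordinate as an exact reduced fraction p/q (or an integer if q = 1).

1. B_x = -7/3  [BD · CA = 98/3 ∩ 2·signedArea(BCA) = -112]
2. B_y = 7  [BD · CA = 98/3 ∩ 2·signedArea(BCA) = -112]
   → B = (-7/3, 7)

B = (-7/3, 7)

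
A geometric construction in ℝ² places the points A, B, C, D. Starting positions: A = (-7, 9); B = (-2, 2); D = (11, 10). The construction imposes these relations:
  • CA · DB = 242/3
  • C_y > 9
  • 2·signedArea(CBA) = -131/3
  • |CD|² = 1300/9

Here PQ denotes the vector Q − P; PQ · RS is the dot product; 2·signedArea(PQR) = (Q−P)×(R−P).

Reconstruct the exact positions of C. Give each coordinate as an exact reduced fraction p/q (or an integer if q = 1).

1. C_x = -1  [2·signedArea(CBA) = -131/3 ∩ CA · DB = 242/3]
2. C_y = 28/3  [2·signedArea(CBA) = -131/3 ∩ CA · DB = 242/3]
   → C = (-1, 28/3)

C = (-1, 28/3)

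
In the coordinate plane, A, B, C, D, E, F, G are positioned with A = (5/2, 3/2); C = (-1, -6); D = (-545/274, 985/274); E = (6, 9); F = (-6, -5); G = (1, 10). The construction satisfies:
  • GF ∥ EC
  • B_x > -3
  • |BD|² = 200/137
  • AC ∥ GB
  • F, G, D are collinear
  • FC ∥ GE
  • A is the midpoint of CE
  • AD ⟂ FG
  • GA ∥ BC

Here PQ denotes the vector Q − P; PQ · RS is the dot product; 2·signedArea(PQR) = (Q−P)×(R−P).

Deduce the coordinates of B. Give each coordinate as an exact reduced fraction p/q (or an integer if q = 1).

1. B_x = -5/2  [GA ∥ BC ∩ AC ∥ GB]
2. B_y = 5/2  [GA ∥ BC ∩ AC ∥ GB]
   → B = (-5/2, 5/2)

B = (-5/2, 5/2)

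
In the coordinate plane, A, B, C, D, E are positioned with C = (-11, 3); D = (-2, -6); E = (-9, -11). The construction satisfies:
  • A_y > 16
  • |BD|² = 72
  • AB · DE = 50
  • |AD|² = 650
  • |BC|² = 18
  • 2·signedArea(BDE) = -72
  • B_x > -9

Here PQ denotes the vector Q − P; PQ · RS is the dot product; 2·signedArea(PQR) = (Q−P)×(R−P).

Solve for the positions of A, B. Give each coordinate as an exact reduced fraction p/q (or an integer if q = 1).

1. B_x = -8  [line 5·x + -7·y + 40 = 0 ∩ |BC|² = 18]
2. B_y = 0  [line 5·x + -7·y + 40 = 0 ∩ |BC|² = 18]
   → B = (-8, 0)
3. A_x = -13  [line 7·x + 5·y + 6 = 0 ∩ |AD|² = 650]
4. A_y = 17  [line 7·x + 5·y + 6 = 0 ∩ |AD|² = 650]
   → A = (-13, 17)

A = (-13, 17)
B = (-8, 0)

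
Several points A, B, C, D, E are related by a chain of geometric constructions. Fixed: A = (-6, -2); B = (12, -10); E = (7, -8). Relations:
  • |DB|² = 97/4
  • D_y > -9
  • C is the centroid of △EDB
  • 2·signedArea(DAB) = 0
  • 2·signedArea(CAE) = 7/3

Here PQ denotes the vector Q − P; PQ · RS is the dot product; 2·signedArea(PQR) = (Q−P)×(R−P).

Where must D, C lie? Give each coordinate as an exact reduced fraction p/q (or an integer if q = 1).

C = (53/6, -26/3)
D = (15/2, -8)

1. D_x = 15/2  [line 8·x + 18·y + 84 = 0 ∩ |DB|² = 97/4]
2. D_y = -8  [line 8·x + 18·y + 84 = 0 ∩ |DB|² = 97/4]
   → D = (15/2, -8)
3. C_x = 53/6  [C is the centroid of △EDB]
4. C_y = -26/3  [C is the centroid of △EDB]
   → C = (53/6, -26/3)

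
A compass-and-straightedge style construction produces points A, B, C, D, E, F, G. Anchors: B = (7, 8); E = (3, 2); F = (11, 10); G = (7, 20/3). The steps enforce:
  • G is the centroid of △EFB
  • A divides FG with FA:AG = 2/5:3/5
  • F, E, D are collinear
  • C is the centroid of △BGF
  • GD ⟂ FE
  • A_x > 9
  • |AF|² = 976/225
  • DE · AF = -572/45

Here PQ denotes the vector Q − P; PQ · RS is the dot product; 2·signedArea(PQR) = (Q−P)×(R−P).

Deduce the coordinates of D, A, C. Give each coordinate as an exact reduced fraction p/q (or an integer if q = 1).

A = (47/5, 26/3)
C = (25/3, 74/9)
D = (22/3, 19/3)

1. D_x = 22/3  [F, E, D are collinear ∩ GD ⟂ FE]
2. D_y = 19/3  [F, E, D are collinear ∩ GD ⟂ FE]
   → D = (22/3, 19/3)
3. A_x = 47/5  [A divides FG with FA:AG = 2/5:3/5]
4. A_y = 26/3  [A divides FG with FA:AG = 2/5:3/5]
   → A = (47/5, 26/3)
5. C_x = 25/3  [C is the centroid of △BGF]
6. C_y = 74/9  [C is the centroid of △BGF]
   → C = (25/3, 74/9)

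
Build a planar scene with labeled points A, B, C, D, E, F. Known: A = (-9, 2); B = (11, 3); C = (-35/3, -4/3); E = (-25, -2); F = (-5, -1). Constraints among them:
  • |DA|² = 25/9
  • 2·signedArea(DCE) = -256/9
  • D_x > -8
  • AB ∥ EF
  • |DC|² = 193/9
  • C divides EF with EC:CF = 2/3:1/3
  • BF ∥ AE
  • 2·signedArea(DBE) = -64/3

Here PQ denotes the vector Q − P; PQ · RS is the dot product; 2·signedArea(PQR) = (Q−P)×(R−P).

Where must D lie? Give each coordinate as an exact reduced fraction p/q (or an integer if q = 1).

1. D_x = -23/3  [2·signedArea(DCE) = -256/9 ∩ 2·signedArea(DBE) = -64/3]
2. D_y = 1  [2·signedArea(DCE) = -256/9 ∩ 2·signedArea(DBE) = -64/3]
   → D = (-23/3, 1)

D = (-23/3, 1)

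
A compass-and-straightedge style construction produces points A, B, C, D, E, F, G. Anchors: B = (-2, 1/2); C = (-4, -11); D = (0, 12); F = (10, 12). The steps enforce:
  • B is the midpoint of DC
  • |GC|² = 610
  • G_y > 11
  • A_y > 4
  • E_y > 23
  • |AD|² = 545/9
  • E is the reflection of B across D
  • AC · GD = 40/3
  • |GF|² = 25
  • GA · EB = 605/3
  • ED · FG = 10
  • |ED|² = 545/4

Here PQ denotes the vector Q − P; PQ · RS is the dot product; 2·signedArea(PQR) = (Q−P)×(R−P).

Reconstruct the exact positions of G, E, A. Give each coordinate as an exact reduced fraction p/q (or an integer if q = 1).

A = (-4/3, 13/3)
E = (2, 47/2)
G = (5, 12)

1. E_x = 2  [E is the reflection of B across D]
2. E_y = 47/2  [E is the reflection of B across D]
   → E = (2, 47/2)
3. G_x = 5  [line -2·x + -23/2·y + 148 = 0 ∩ |GF|² = 25]
4. G_y = 12  [line -2·x + -23/2·y + 148 = 0 ∩ |GF|² = 25]
   → G = (5, 12)
5. A_x = -4/3  [GA · EB = 605/3 ∩ AC · GD = 40/3]
6. A_y = 13/3  [GA · EB = 605/3 ∩ AC · GD = 40/3]
   → A = (-4/3, 13/3)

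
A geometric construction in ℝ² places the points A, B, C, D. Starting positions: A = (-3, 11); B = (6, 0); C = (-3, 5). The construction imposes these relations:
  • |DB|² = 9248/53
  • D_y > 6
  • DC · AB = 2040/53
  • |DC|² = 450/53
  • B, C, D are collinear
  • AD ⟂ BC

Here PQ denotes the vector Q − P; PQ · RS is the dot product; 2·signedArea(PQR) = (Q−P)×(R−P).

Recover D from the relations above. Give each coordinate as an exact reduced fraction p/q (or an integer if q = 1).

D = (-294/53, 340/53)

1. D_x = -294/53  [B, C, D are collinear ∩ AD ⟂ BC]
2. D_y = 340/53  [B, C, D are collinear ∩ AD ⟂ BC]
   → D = (-294/53, 340/53)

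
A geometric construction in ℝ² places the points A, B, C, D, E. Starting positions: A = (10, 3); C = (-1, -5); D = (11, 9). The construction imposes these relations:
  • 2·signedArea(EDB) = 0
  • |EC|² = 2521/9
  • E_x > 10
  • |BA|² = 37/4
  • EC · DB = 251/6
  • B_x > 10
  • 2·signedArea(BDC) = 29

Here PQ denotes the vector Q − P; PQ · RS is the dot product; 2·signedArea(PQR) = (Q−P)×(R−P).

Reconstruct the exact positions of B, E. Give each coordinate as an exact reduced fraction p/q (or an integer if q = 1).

B = (21/2, 6)
E = (32/3, 7)

1. B_x = 21/2  [line 14·x + -12·y + -75 = 0 ∩ |BA|² = 37/4]
2. B_y = 6  [line 14·x + -12·y + -75 = 0 ∩ |BA|² = 37/4]
   → B = (21/2, 6)
3. E_x = 32/3  [2·signedArea(EDB) = 0 ∩ EC · DB = 251/6]
4. E_y = 7  [2·signedArea(EDB) = 0 ∩ EC · DB = 251/6]
   → E = (32/3, 7)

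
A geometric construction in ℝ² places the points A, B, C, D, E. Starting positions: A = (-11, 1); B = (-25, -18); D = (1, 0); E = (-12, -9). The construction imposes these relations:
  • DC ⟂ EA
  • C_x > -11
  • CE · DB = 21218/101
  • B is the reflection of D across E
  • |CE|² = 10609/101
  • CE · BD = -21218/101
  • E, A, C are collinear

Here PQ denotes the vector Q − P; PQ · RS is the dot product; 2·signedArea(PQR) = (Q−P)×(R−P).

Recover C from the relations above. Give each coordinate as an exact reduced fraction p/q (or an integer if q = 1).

1. C_x = -1109/101  [E, A, C are collinear ∩ DC ⟂ EA]
2. C_y = 121/101  [E, A, C are collinear ∩ DC ⟂ EA]
   → C = (-1109/101, 121/101)

C = (-1109/101, 121/101)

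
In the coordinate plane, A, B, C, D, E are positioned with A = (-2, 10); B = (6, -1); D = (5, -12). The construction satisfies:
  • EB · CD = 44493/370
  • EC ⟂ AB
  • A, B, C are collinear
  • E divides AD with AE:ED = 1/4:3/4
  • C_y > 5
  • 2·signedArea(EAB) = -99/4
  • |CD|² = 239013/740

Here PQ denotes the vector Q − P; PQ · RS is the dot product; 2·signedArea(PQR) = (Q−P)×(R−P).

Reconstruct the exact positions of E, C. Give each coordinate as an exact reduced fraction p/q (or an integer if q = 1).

C = (226/185, 2061/370)
E = (-1/4, 9/2)

1. E_x = -1/4  [E divides AD with AE:ED = 1/4:3/4]
2. E_y = 9/2  [E divides AD with AE:ED = 1/4:3/4]
   → E = (-1/4, 9/2)
3. C_x = 226/185  [A, B, C are collinear ∩ EC ⟂ AB]
4. C_y = 2061/370  [A, B, C are collinear ∩ EC ⟂ AB]
   → C = (226/185, 2061/370)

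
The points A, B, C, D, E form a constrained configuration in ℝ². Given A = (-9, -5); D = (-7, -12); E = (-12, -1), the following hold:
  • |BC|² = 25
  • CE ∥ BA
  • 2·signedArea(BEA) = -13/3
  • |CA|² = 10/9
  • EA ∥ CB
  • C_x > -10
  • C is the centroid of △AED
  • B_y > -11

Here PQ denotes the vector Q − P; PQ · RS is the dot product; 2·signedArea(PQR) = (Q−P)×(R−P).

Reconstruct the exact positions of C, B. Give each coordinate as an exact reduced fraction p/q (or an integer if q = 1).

B = (-19/3, -10)
C = (-28/3, -6)

1. C_x = -28/3  [C is the centroid of △AED]
2. C_y = -6  [C is the centroid of △AED]
   → C = (-28/3, -6)
3. B_x = -19/3  [CE ∥ BA ∩ EA ∥ CB]
4. B_y = -10  [CE ∥ BA ∩ EA ∥ CB]
   → B = (-19/3, -10)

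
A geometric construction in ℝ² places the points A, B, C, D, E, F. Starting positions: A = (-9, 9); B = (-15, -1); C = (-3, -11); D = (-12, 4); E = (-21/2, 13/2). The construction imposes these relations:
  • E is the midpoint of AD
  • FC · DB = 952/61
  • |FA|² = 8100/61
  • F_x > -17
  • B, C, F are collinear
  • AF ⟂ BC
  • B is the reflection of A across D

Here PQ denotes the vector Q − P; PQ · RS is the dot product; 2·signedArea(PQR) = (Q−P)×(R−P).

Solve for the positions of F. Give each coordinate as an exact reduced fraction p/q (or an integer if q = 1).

F = (-999/61, 9/61)

1. F_x = -999/61  [B, C, F are collinear ∩ AF ⟂ BC]
2. F_y = 9/61  [B, C, F are collinear ∩ AF ⟂ BC]
   → F = (-999/61, 9/61)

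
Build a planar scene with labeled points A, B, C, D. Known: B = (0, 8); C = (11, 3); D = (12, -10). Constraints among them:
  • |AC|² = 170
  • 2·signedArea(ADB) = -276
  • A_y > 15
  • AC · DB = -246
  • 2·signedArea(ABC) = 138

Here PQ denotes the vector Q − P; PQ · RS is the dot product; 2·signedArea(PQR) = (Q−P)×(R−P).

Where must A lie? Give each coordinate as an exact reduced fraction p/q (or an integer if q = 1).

A = (10, 16)

1. A_x = 10  [2·signedArea(ABC) = 138 ∩ AC · DB = -246]
2. A_y = 16  [2·signedArea(ABC) = 138 ∩ AC · DB = -246]
   → A = (10, 16)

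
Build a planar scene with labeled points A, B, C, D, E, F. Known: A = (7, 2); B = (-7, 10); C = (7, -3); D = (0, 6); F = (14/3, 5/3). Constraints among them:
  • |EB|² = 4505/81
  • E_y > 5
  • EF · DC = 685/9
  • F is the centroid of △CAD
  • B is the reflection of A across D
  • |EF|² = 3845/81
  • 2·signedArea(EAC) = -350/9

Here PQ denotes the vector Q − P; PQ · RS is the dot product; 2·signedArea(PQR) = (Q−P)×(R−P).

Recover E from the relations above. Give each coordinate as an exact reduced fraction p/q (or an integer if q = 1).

1. E_x = -7/9  [EF · DC = 685/9 ∩ 2·signedArea(EAC) = -350/9]
2. E_y = 53/9  [EF · DC = 685/9 ∩ 2·signedArea(EAC) = -350/9]
   → E = (-7/9, 53/9)

E = (-7/9, 53/9)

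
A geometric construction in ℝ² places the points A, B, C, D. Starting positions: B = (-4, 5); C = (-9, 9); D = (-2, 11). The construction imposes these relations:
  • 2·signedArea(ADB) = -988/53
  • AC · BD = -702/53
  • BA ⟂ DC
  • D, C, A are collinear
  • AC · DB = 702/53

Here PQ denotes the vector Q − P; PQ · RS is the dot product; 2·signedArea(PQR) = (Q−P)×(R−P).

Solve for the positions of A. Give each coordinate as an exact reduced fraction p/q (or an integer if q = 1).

A = (-288/53, 531/53)

1. A_x = -288/53  [D, C, A are collinear ∩ BA ⟂ DC]
2. A_y = 531/53  [D, C, A are collinear ∩ BA ⟂ DC]
   → A = (-288/53, 531/53)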